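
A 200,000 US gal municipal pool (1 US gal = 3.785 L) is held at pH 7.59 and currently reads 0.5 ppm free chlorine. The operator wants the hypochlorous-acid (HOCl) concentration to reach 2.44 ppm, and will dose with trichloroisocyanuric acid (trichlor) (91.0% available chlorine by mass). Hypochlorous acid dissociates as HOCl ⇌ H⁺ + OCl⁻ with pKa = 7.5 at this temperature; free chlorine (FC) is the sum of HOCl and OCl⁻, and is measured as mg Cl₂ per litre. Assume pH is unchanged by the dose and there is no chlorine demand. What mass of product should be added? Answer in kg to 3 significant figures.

4.11 kg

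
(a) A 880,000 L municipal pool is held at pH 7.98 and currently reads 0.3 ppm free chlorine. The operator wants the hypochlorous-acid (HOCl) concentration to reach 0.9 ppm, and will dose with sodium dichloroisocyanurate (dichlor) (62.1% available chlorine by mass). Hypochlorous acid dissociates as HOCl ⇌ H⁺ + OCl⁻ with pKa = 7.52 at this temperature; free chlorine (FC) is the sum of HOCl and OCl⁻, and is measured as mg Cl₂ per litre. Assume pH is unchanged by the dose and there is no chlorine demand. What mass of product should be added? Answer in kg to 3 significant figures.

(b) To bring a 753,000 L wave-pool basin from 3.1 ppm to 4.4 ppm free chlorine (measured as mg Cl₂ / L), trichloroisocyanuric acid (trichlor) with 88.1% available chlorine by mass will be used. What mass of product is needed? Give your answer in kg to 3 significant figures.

(a) 4.53 kg; (b) 1.11 kg

(a) [OCl⁻]/[HOCl] = 10^(pH − pKa) = 10^(7.98 − 7.52) = 2.884; fraction as HOCl = 1/(1 + 2.884) = 0.2575.
(a) Free chlorine required for 0.9 ppm HOCl: 0.9 / 0.2575 = 3.496 ppm.
(a) FC to add: 3.496 − 0.3 = 3.196 mg/L as Cl₂.
(a) Cl₂ equivalent: 3.196 mg/L × 880,000 L = 2812 g.
(a) Product at 62.1% available Cl: 2812 / 0.621 = 4528 g.

(b) Chlorine deficit: 4.4 − 3.1 = 1.3 ppm = 1.3 mg/L as Cl₂.
(b) Cl₂ equivalent needed: 1.3 mg/L × 753,000 L = 978,900 mg = 978.9 g.
(b) Product at 88.1% available chlorine: 978.9 / 0.881 = 1111 g.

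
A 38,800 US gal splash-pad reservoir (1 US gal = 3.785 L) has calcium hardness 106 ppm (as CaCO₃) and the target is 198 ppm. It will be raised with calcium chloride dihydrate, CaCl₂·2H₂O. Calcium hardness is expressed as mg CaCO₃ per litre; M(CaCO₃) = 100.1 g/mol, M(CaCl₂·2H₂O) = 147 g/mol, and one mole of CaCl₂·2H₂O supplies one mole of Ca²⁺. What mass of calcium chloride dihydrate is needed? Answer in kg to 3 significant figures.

Volume: 38,800 US gal × 3.785 L/gal = 146,858 L.
Hardness to add: (198 − 106) = 92 mg/L as CaCO₃ × 146,858 L = 13,510 g as CaCO₃.
Moles of Ca²⁺ (1 mol Ca²⁺ ≡ 1 mol CaCO₃): 13,510 / 100.1 g/mol = 135 mol.
Mass of CaCl₂·2H₂O: 135 × 147 = 19,840 g.

19.8 kg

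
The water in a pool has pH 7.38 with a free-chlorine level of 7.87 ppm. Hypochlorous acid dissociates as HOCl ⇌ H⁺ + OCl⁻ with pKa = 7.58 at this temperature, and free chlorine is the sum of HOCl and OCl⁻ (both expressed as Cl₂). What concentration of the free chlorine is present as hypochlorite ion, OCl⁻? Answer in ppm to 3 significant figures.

3.04 ppm

[OCl⁻]/[HOCl] = 10^(pH − pKa) = 10^(7.38 − 7.58) = 10^-0.20 = 0.631.
Fraction as HOCl = 1 / (1 + 0.631) = 0.6131.
OCl⁻ = (1 − 0.6131) × 7.87 ppm = 3.045 ppm.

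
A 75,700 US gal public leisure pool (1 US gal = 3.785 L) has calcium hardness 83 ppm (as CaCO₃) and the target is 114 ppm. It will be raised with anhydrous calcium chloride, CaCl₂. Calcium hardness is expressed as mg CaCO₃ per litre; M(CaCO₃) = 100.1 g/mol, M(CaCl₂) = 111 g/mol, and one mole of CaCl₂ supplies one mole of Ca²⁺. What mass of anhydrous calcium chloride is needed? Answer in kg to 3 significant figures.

9.85 kg

Volume: 75,700 US gal × 3.785 L/gal = 286,524 L.
Hardness to add: (114 − 83) = 31 mg/L as CaCO₃ × 286,524 L = 8882 g as CaCO₃.
Moles of Ca²⁺ (1 mol Ca²⁺ ≡ 1 mol CaCO₃): 8882 / 100.1 g/mol = 88.73 mol.
Mass of CaCl₂: 88.73 × 111 = 9849 g.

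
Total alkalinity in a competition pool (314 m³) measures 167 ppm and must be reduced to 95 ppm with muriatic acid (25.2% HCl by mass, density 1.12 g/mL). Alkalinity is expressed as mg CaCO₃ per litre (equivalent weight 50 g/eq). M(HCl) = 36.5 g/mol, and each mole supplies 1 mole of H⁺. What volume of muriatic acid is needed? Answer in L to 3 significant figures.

Volume: 314 m³ = 314,000 L.
Alkalinity to neutralize: (167 − 95) = 72 mg/L as CaCO₃ × 314,000 L = 22,610 g as CaCO₃.
Equivalents of H⁺ required: 22,610 ÷ 50 g/eq = 452.2 eq = 452.2 mol HCl.
Mass of HCl: 452.2 × 36.5 = 16,500 g.
Mass of 25.2% solution: 16,500 / 0.252 = 65,490 g.
Volume: 65,490 g ÷ 1.12 g/mL = 58,470 mL.

58.5 L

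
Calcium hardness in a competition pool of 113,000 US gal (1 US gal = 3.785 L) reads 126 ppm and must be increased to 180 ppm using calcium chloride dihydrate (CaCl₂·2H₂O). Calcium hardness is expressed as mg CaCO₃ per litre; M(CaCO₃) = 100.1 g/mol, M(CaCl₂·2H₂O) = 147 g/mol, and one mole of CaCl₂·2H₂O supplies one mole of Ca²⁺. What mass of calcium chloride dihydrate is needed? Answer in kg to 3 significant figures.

33.9 kg

Volume: 113,000 US gal × 3.785 L/gal = 427,705 L.
Hardness to add: (180 − 126) = 54 mg/L as CaCO₃ × 427,705 L = 23,100 g as CaCO₃.
Moles of Ca²⁺ (1 mol Ca²⁺ ≡ 1 mol CaCO₃): 23,100 / 100.1 g/mol = 230.7 mol.
Mass of CaCl₂·2H₂O: 230.7 × 147 = 33,920 g.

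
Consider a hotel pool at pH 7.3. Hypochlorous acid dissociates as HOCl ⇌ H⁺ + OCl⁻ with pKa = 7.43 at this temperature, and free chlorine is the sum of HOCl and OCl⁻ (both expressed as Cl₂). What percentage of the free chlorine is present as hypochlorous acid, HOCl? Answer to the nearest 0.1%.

57.4%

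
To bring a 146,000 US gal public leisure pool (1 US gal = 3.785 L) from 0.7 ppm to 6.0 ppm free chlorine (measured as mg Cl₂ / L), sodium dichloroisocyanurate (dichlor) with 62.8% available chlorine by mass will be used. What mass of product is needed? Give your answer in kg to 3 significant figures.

4.66 kg

Volume: 146,000 US gal × 3.785 L/gal = 552,610 L.
Chlorine deficit: 6.0 − 0.7 = 5.3 ppm = 5.3 mg/L as Cl₂.
Cl₂ equivalent needed: 5.3 mg/L × 552,610 L = 2,929,000 mg = 2929 g.
Product at 62.8% available chlorine: 2929 / 0.628 = 4664 g.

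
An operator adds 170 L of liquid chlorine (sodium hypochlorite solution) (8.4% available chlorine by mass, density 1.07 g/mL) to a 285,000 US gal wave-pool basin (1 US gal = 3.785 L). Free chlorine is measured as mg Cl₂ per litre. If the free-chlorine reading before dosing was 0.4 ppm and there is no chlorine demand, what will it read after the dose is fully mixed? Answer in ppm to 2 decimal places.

14.56 ppm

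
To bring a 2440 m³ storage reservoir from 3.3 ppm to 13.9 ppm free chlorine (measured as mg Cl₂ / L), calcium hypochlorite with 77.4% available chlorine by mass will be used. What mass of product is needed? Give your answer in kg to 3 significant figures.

33.4 kg

Volume: 2440 m³ = 2,440,000 L.
Chlorine deficit: 13.9 − 3.3 = 10.6 ppm = 10.6 mg/L as Cl₂.
Cl₂ equivalent needed: 10.6 mg/L × 2,440,000 L = 25,860,000 mg = 25,860 g.
Product at 77.4% available chlorine: 25,860 / 0.774 = 33,420 g.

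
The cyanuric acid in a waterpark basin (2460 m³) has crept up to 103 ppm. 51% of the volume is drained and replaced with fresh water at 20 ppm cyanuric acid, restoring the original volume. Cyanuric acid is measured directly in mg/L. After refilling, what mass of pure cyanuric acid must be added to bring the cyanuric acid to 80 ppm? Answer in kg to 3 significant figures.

47.6 kg

Volume: 2460 m³ = 2,460,000 L.
After draining 51% and refilling: 103 × 0.49 + 20 × 0.51 = 60.67 ppm.
Deficit to target: 80 − 60.67 = 19.33 mg/L.
Mass: 19.33 mg/L × 2,460,000 L = 47,550 g cyanuric acid.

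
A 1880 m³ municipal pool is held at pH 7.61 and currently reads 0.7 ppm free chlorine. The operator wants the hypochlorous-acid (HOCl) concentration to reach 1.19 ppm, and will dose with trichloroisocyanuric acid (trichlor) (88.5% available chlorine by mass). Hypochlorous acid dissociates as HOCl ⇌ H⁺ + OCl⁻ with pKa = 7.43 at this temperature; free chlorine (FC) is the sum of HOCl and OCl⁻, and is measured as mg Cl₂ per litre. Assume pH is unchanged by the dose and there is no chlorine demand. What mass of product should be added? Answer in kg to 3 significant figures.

4.87 kg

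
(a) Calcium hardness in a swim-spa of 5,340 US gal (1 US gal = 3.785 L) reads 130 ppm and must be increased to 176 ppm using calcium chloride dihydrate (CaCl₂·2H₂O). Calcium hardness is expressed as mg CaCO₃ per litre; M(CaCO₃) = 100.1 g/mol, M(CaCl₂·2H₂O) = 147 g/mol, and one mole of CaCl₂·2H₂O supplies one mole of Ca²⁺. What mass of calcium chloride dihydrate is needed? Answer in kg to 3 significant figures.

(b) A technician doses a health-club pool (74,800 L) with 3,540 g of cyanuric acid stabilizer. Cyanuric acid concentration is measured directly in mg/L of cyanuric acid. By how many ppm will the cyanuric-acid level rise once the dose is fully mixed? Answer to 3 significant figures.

(a) 1.37 kg; (b) 47.3 ppm

(a) Volume: 5,340 US gal × 3.785 L/gal = 20,212 L.
(a) Hardness to add: (176 − 130) = 46 mg/L as CaCO₃ × 20,212 L = 929.7 g as CaCO₃.
(a) Moles of Ca²⁺ (1 mol Ca²⁺ ≡ 1 mol CaCO₃): 929.7 / 100.1 g/mol = 9.288 mol.
(a) Mass of CaCl₂·2H₂O: 9.288 × 147 = 1365 g.

(b) Rise: 3,540 g / 74,800 L × 1000 = 47.33 mg/L.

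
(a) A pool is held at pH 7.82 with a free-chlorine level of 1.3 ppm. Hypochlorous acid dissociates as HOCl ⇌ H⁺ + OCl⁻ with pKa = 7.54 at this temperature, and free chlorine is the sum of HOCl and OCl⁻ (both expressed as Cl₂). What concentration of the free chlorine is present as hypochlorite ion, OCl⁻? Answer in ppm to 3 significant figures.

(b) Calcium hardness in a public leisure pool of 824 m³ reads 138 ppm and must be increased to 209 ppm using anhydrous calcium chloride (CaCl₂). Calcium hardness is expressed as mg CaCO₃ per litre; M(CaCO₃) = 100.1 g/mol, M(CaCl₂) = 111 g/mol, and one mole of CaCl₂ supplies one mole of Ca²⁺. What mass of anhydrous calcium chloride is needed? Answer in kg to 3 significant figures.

(a) [OCl⁻]/[HOCl] = 10^(pH − pKa) = 10^(7.82 − 7.54) = 10^0.28 = 1.905.
(a) Fraction as HOCl = 1 / (1 + 1.905) = 0.3442.
(a) OCl⁻ = (1 − 0.3442) × 1.3 ppm = 0.8526 ppm.

(b) Volume: 824 m³ = 824,000 L.
(b) Hardness to add: (209 − 138) = 71 mg/L as CaCO₃ × 824,000 L = 58,500 g as CaCO₃.
(b) Moles of Ca²⁺ (1 mol Ca²⁺ ≡ 1 mol CaCO₃): 58,500 / 100.1 g/mol = 584.5 mol.
(b) Mass of CaCl₂: 584.5 × 111 = 64,870 g.

(a) 0.853 ppm; (b) 64.9 kg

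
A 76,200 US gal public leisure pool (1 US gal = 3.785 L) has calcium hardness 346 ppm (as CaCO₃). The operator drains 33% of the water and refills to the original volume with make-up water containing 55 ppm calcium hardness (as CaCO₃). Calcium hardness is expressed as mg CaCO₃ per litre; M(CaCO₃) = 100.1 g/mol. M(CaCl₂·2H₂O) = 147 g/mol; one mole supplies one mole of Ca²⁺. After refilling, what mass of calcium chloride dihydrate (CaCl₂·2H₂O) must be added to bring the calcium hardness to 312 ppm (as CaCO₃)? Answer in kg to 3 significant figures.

26.3 kg

Volume: 76,200 US gal × 3.785 L/gal = 288,417 L.
After draining 33% and refilling: 346 × 0.67 + 55 × 0.33 = 249.97 ppm.
Deficit to target: 312 − 249.97 = 62.03 mg/L.
As CaCO₃: 62.03 mg/L × 288,417 L = 17,890 g; ÷ 100.1 = 178.7 mol Ca²⁺.
Mass: 178.7 × 147 = 26,270 g.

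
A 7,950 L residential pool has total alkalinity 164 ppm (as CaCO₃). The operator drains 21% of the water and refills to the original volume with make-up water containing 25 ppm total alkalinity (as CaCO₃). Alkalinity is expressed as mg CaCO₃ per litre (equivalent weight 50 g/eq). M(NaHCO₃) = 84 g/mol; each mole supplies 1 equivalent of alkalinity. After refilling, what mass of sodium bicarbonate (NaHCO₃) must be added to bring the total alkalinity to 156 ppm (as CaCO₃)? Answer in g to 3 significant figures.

After draining 21% and refilling: 164 × 0.79 + 25 × 0.21 = 134.81 ppm.
Deficit to target: 156 − 134.81 = 21.19 mg/L.
As CaCO₃: 21.19 mg/L × 7,950 L = 168.5 g; ÷ 50 g/eq ÷ 1 = 3.369 mol NaHCO₃.
Mass: 3.369 × 84 = 283 g.

283 g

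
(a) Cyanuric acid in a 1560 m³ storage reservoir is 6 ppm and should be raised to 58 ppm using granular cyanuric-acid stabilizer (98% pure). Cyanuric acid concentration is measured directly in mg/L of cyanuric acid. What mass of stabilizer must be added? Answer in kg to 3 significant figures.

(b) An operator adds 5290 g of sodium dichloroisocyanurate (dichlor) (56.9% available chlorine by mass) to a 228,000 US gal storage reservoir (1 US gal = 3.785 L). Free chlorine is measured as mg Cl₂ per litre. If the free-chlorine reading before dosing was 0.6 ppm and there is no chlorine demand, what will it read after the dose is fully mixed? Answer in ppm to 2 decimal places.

(a) Volume: 1560 m³ = 1,560,000 L.
(a) CYA to add: (58 − 6) = 52 mg/L × 1,560,000 L = 81,120 g cyanuric acid.
(a) At 98% purity: 81,120 / 0.98 = 82,780 g product.

(b) Volume: 228,000 US gal × 3.785 L/gal = 862,980 L.
(b) Available chlorine delivered: 5290 g × 0.569 = 3010 g as Cl₂.
(b) Concentration rise: 3010 g / 862,980 L = 3.488 mg/L = 3.49 ppm.
(b) Final FC: 0.6 + 3.49 = 4.09 ppm.

(a) 82.8 kg; (b) 4.09 ppm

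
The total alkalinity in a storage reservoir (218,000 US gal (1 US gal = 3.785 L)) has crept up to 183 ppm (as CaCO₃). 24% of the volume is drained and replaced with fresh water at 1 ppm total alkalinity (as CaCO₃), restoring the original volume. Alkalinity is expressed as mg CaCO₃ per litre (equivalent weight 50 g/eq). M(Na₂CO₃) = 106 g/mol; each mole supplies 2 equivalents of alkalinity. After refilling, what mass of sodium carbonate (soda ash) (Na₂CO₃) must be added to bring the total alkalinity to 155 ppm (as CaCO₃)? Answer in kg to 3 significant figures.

Volume: 218,000 US gal × 3.785 L/gal = 825,130 L.
After draining 24% and refilling: 183 × 0.76 + 1 × 0.24 = 139.32 ppm.
Deficit to target: 155 − 139.32 = 15.68 mg/L.
As CaCO₃: 15.68 mg/L × 825,130 L = 12,940 g; ÷ 50 g/eq ÷ 2 = 129.4 mol Na₂CO₃.
Mass: 129.4 × 106 = 13,710 g.

13.7 kg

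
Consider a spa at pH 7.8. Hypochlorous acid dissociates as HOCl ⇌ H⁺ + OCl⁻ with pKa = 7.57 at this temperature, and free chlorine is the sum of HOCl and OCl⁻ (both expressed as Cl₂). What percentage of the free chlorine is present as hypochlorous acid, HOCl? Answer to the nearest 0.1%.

[OCl⁻]/[HOCl] = 10^(pH − pKa) = 10^(7.8 − 7.57) = 10^0.23 = 1.698.
Fraction as HOCl = 1 / (1 + 1.698) = 0.3706.

37.1%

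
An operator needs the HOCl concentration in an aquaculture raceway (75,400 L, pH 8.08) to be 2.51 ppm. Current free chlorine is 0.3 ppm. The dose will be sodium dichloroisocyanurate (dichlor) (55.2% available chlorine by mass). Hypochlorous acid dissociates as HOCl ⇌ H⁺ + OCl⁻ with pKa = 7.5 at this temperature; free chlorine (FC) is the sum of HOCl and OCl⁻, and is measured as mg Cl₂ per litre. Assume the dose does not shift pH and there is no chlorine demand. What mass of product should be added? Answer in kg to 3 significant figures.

1.61 kg

[OCl⁻]/[HOCl] = 10^(pH − pKa) = 10^(8.08 − 7.5) = 3.802; fraction as HOCl = 1/(1 + 3.802) = 0.2083.
Free chlorine required for 2.51 ppm HOCl: 2.51 / 0.2083 = 12.05 ppm.
FC to add: 12.05 − 0.3 = 11.75 mg/L as Cl₂.
Cl₂ equivalent: 11.75 mg/L × 75,400 L = 886.2 g.
Product at 55.2% available Cl: 886.2 / 0.552 = 1605 g.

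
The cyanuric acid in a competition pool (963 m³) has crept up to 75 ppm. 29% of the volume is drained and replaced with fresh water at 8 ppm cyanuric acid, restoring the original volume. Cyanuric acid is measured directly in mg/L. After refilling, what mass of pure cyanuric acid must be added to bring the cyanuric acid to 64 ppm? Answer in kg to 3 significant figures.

Volume: 963 m³ = 963,000 L.
After draining 29% and refilling: 75 × 0.71 + 8 × 0.29 = 55.57 ppm.
Deficit to target: 64 − 55.57 = 8.43 mg/L.
Mass: 8.43 mg/L × 963,000 L = 8118 g cyanuric acid.

8.12 kg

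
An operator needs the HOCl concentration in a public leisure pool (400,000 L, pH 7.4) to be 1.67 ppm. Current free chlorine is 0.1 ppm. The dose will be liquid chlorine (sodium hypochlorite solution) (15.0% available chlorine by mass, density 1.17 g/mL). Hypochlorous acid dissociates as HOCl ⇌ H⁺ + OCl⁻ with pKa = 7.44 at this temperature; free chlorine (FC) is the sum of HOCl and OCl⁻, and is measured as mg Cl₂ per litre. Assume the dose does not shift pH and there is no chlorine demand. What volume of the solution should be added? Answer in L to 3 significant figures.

7.05 L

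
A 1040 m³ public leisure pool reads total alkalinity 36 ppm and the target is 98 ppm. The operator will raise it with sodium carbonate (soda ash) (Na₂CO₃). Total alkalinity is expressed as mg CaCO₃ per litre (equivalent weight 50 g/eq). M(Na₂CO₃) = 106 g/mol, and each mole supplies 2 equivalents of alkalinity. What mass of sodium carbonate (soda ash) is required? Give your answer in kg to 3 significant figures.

Volume: 1040 m³ = 1,040,000 L.
Alkalinity to add: (98 − 36) = 62 mg/L as CaCO₃ × 1,040,000 L = 64,480 g as CaCO₃.
Equivalents: 64,480 g ÷ 50 g/eq = 1290 eq.
Each mole of Na₂CO₃ supplies 2 eq, so 1290 / 2 = 644.8 mol.
Mass: 644.8 mol × 106 g/mol = 68,350 g.

68.3 kg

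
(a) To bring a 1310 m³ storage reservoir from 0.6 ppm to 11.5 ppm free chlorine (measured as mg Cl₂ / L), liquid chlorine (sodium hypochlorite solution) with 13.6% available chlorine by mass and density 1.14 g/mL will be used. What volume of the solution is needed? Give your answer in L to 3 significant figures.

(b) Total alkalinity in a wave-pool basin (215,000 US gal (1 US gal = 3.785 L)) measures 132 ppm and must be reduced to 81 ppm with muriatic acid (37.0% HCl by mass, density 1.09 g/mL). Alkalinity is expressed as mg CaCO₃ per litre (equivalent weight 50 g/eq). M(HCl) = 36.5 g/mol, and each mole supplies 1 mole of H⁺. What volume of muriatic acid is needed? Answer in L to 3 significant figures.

(a) 92.1 L; (b) 75.1 L

(a) Volume: 1310 m³ = 1,310,000 L.
(a) Chlorine deficit: 11.5 − 0.6 = 10.9 ppm = 10.9 mg/L as Cl₂.
(a) Cl₂ equivalent needed: 10.9 mg/L × 1,310,000 L = 14,280,000 mg = 14,280 g.
(a) Product at 13.6% available chlorine: 14,280 / 0.136 = 105,000 g.
(a) Volume at density 1.14 g/mL: 105,000 g ÷ 1.14 g/mL = 92,100 mL.

(b) Volume: 215,000 US gal × 3.785 L/gal = 813,775 L.
(b) Alkalinity to neutralize: (132 − 81) = 51 mg/L as CaCO₃ × 813,775 L = 41,500 g as CaCO₃.
(b) Equivalents of H⁺ required: 41,500 ÷ 50 g/eq = 830.1 eq = 830.1 mol HCl.
(b) Mass of HCl: 830.1 × 36.5 = 30,300 g.
(b) Mass of 37.0% solution: 30,300 / 0.37 = 81,880 g.
(b) Volume: 81,880 g ÷ 1.09 g/mL = 75,120 mL.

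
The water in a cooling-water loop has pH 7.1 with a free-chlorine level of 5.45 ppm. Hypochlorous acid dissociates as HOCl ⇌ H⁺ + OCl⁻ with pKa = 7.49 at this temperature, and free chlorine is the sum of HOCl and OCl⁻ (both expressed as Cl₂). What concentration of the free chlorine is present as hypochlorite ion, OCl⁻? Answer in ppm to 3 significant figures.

1.58 ppm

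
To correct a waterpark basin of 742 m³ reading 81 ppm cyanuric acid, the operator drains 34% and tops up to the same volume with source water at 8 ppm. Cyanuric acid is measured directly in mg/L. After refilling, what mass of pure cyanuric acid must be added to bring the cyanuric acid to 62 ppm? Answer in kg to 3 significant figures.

4.32 kg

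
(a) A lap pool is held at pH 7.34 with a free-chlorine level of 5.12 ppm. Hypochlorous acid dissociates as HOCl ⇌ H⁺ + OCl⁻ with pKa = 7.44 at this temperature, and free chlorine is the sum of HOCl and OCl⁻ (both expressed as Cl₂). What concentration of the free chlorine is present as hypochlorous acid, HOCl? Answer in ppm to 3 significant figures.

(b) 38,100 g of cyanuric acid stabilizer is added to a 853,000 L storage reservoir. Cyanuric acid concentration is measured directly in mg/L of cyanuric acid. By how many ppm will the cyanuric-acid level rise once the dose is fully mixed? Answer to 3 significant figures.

(a) 2.85 ppm; (b) 44.7 ppm

(a) [OCl⁻]/[HOCl] = 10^(pH − pKa) = 10^(7.34 − 7.44) = 10^-0.10 = 0.7943.
(a) Fraction as HOCl = 1 / (1 + 0.7943) = 0.5573.
(a) HOCl = 0.5573 × 5.12 ppm = 2.853 ppm.

(b) Rise: 38,100 g / 853,000 L × 1000 = 44.67 mg/L.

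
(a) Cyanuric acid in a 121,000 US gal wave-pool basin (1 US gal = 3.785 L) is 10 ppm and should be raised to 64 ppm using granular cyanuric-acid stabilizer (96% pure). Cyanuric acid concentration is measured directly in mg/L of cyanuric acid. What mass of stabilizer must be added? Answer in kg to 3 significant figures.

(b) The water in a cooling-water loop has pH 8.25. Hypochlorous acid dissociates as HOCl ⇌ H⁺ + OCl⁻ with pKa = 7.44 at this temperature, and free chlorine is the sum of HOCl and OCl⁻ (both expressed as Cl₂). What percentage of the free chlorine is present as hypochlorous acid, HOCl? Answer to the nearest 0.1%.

(a) 25.8 kg; (b) 13.4%

(a) Volume: 121,000 US gal × 3.785 L/gal = 457,985 L.
(a) CYA to add: (64 − 10) = 54 mg/L × 457,985 L = 24,730 g cyanuric acid.
(a) At 96% purity: 24,730 / 0.96 = 25,760 g product.

(b) [OCl⁻]/[HOCl] = 10^(pH − pKa) = 10^(8.25 − 7.44) = 10^0.81 = 6.457.
(b) Fraction as HOCl = 1 / (1 + 6.457) = 0.1341.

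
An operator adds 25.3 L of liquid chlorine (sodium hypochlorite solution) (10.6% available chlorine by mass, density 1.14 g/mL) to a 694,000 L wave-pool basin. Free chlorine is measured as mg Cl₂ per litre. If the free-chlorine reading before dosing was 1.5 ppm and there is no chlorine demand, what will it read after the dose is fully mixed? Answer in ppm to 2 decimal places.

5.91 ppm

Mass of solution: 25.3 L × 1000 mL/L × 1.14 g/mL = 28,840 g.
Available chlorine delivered: 28,840 g × 0.106 = 3057 g as Cl₂.
Concentration rise: 3057 g / 694,000 L = 4.405 mg/L = 4.41 ppm.
Final FC: 1.5 + 4.41 = 5.91 ppm.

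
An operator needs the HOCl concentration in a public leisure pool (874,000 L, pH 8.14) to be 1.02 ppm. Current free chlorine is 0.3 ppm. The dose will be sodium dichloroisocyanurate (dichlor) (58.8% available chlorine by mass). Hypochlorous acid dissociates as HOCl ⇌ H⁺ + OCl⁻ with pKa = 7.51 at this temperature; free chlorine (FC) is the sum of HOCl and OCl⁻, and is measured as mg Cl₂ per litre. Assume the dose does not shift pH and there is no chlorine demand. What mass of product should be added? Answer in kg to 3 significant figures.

7.54 kg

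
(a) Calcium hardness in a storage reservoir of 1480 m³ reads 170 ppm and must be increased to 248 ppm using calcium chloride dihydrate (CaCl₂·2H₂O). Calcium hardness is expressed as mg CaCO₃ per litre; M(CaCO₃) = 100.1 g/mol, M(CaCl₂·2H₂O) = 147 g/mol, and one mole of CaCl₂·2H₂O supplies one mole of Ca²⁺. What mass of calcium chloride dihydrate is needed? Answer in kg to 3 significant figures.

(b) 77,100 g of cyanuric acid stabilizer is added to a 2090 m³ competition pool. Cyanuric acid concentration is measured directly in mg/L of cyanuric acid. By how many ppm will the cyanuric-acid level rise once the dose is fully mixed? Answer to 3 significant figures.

(a) 170 kg; (b) 36.9 ppm

(a) Volume: 1480 m³ = 1,480,000 L.
(a) Hardness to add: (248 − 170) = 78 mg/L as CaCO₃ × 1,480,000 L = 115,400 g as CaCO₃.
(a) Moles of Ca²⁺ (1 mol Ca²⁺ ≡ 1 mol CaCO₃): 115,400 / 100.1 g/mol = 1153 mol.
(a) Mass of CaCl₂·2H₂O: 1153 × 147 = 169,500 g.

(b) Volume: 2090 m³ = 2,090,000 L.
(b) Rise: 77,100 g / 2,090,000 L × 1000 = 36.89 mg/L.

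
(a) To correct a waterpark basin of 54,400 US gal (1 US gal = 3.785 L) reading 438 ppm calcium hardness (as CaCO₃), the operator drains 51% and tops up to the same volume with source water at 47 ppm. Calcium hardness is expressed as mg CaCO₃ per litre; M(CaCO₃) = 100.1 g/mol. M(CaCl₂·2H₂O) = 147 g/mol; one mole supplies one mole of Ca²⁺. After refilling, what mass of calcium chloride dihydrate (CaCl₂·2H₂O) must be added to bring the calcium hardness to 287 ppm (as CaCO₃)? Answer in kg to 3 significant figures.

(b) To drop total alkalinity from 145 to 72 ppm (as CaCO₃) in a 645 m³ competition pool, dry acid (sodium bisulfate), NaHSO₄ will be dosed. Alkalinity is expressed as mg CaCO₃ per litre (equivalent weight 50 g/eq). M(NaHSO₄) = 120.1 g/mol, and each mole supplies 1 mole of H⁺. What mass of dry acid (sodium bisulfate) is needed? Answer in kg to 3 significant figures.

(a) 14.6 kg; (b) 113 kg

(a) Volume: 54,400 US gal × 3.785 L/gal = 205,904 L.
(a) After draining 51% and refilling: 438 × 0.49 + 47 × 0.51 = 238.59 ppm.
(a) Deficit to target: 287 − 238.59 = 48.41 mg/L.
(a) As CaCO₃: 48.41 mg/L × 205,904 L = 9968 g; ÷ 100.1 = 99.58 mol Ca²⁺.
(a) Mass: 99.58 × 147 = 14,640 g.

(b) Volume: 645 m³ = 645,000 L.
(b) Alkalinity to neutralize: (145 − 72) = 73 mg/L as CaCO₃ × 645,000 L = 47,080 g as CaCO₃.
(b) Equivalents of H⁺ required: 47,080 ÷ 50 g/eq = 941.7 eq = 941.7 mol NaHSO₄.
(b) Mass of NaHSO₄: 941.7 × 120.1 = 113,100 g.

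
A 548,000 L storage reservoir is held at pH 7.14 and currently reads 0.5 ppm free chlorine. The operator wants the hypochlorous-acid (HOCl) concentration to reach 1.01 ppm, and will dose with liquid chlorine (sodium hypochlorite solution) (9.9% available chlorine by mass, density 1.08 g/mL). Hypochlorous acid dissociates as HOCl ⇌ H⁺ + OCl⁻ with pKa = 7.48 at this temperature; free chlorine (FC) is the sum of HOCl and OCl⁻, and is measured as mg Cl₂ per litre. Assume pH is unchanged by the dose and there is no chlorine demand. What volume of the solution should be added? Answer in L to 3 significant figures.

4.98 L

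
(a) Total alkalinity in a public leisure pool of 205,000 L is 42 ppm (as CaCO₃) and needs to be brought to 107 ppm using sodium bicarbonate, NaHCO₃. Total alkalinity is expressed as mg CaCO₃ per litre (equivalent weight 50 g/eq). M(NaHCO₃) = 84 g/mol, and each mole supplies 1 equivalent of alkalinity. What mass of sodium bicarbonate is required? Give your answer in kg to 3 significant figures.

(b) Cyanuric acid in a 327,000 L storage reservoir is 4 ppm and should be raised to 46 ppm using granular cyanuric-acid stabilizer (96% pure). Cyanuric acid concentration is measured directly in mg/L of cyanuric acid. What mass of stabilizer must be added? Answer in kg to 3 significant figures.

(a) 22.4 kg; (b) 14.3 kg

(a) Alkalinity to add: (107 − 42) = 65 mg/L as CaCO₃ × 205,000 L = 13,320 g as CaCO₃.
(a) Equivalents: 13,320 g ÷ 50 g/eq = 266.5 eq.
(a) NaHCO₃ supplies 1 eq per mole → 266.5 mol.
(a) Mass: 266.5 mol × 84 g/mol = 22,390 g.

(b) CYA to add: (46 − 4) = 42 mg/L × 327,000 L = 13,730 g cyanuric acid.
(b) At 96% purity: 13,730 / 0.96 = 14,310 g product.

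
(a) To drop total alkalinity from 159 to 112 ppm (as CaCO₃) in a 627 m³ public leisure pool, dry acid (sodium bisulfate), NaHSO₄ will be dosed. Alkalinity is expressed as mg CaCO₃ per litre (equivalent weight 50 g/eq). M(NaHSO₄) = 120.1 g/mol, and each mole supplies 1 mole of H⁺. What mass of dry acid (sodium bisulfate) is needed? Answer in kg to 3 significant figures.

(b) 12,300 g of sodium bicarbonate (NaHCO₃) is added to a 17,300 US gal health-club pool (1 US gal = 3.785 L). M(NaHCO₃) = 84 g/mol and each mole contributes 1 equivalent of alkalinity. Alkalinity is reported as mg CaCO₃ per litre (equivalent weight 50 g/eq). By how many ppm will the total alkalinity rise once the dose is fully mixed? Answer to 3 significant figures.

(a) 70.8 kg; (b) 112 ppm

(a) Volume: 627 m³ = 627,000 L.
(a) Alkalinity to neutralize: (159 − 112) = 47 mg/L as CaCO₃ × 627,000 L = 29,470 g as CaCO₃.
(a) Equivalents of H⁺ required: 29,470 ÷ 50 g/eq = 589.4 eq = 589.4 mol NaHSO₄.
(a) Mass of NaHSO₄: 589.4 × 120.1 = 70,780 g.

(b) Volume: 17,300 US gal × 3.785 L/gal = 65,480 L.
(b) Moles of NaHCO₃: 12,300 g ÷ 84 g/mol = 146.4 mol → 146.4 eq of alkalinity.
(b) As CaCO₃: 146.4 eq × 50 g/eq = 7321 g.
(b) Rise: 7321 g / 65,480 L × 1000 = 111.8 mg/L.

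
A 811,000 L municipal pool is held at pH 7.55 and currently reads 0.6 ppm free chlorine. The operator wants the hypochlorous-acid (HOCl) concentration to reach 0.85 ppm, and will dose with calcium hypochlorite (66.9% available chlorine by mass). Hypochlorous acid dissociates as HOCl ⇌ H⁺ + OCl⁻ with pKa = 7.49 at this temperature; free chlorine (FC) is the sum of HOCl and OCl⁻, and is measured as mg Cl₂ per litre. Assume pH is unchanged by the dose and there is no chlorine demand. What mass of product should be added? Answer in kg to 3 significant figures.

1.49 kg

[OCl⁻]/[HOCl] = 10^(pH − pKa) = 10^(7.55 − 7.49) = 1.148; fraction as HOCl = 1/(1 + 1.148) = 0.4655.
Free chlorine required for 0.85 ppm HOCl: 0.85 / 0.4655 = 1.826 ppm.
FC to add: 1.826 − 0.6 = 1.226 mg/L as Cl₂.
Cl₂ equivalent: 1.226 mg/L × 811,000 L = 994.2 g.
Product at 66.9% available Cl: 994.2 / 0.669 = 1486 g.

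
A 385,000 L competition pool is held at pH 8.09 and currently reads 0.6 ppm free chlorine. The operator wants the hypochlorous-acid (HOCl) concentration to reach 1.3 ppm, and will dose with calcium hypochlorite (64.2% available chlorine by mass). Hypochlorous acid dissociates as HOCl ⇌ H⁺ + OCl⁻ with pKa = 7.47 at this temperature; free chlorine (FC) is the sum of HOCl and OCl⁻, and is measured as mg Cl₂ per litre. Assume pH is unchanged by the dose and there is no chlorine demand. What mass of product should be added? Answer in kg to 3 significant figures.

[OCl⁻]/[HOCl] = 10^(pH − pKa) = 10^(8.09 − 7.47) = 4.169; fraction as HOCl = 1/(1 + 4.169) = 0.1935.
Free chlorine required for 1.3 ppm HOCl: 1.3 / 0.1935 = 6.719 ppm.
FC to add: 6.719 − 0.6 = 6.119 mg/L as Cl₂.
Cl₂ equivalent: 6.119 mg/L × 385,000 L = 2356 g.
Product at 64.2% available Cl: 2356 / 0.642 = 3670 g.

3.67 kg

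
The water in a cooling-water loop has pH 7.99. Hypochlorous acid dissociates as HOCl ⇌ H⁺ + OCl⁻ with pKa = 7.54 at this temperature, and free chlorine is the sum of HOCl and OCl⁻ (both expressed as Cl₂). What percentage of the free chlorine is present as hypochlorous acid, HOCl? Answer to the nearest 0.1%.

26.2%

[OCl⁻]/[HOCl] = 10^(pH − pKa) = 10^(7.99 − 7.54) = 10^0.45 = 2.818.
Fraction as HOCl = 1 / (1 + 2.818) = 0.2619.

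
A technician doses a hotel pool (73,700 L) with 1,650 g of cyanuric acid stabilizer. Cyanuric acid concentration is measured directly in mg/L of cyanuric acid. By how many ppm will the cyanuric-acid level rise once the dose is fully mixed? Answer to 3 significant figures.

22.4 ppm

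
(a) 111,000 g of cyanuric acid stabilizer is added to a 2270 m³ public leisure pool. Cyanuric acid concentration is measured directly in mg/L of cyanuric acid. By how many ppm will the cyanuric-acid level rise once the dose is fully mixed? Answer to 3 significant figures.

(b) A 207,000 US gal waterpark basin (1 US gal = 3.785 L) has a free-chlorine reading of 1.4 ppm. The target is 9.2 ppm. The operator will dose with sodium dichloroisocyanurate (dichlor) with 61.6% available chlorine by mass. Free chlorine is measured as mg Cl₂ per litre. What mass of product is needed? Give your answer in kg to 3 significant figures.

(a) Volume: 2270 m³ = 2,270,000 L.
(a) Rise: 111,000 g / 2,270,000 L × 1000 = 48.9 mg/L.

(b) Volume: 207,000 US gal × 3.785 L/gal = 783,495 L.
(b) Chlorine deficit: 9.2 − 1.4 = 7.8 ppm = 7.8 mg/L as Cl₂.
(b) Cl₂ equivalent needed: 7.8 mg/L × 783,495 L = 6,111,000 mg = 6111 g.
(b) Product at 61.6% available chlorine: 6111 / 0.616 = 9921 g.

(a) 48.9 ppm; (b) 9.92 kg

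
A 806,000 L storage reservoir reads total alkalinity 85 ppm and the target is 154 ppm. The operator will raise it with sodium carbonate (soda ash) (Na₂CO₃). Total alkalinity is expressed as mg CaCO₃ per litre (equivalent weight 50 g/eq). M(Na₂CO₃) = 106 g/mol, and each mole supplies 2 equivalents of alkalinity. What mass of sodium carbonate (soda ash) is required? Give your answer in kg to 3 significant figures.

59.0 kg

Alkalinity to add: (154 − 85) = 69 mg/L as CaCO₃ × 806,000 L = 55,610 g as CaCO₃.
Equivalents: 55,610 g ÷ 50 g/eq = 1112 eq.
Each mole of Na₂CO₃ supplies 2 eq, so 1112 / 2 = 556.1 mol.
Mass: 556.1 mol × 106 g/mol = 58,950 g.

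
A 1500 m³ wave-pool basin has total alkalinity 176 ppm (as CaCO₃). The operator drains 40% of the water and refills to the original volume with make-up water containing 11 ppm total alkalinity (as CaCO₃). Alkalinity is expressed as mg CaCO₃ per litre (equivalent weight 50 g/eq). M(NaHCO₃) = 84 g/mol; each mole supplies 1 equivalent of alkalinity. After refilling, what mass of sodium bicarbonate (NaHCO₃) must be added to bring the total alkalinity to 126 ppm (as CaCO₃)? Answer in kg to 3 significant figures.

Volume: 1500 m³ = 1,500,000 L.
After draining 40% and refilling: 176 × 0.60 + 11 × 0.40 = 110 ppm.
Deficit to target: 126 − 110 = 16 mg/L.
As CaCO₃: 16 mg/L × 1,500,000 L = 24,000 g; ÷ 50 g/eq ÷ 1 = 480 mol NaHCO₃.
Mass: 480 × 84 = 40,320 g.

40.3 kg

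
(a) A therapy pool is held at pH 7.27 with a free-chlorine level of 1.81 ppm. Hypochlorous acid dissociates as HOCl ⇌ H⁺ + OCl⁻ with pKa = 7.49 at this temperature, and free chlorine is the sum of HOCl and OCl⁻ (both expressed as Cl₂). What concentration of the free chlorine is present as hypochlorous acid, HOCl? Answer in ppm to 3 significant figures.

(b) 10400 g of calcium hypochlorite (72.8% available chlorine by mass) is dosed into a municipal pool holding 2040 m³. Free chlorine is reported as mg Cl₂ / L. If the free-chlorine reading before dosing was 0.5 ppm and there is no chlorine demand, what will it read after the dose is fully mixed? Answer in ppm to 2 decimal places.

(a) 1.13 ppm; (b) 4.21 ppm

(a) [OCl⁻]/[HOCl] = 10^(pH − pKa) = 10^(7.27 − 7.49) = 10^-0.22 = 0.6026.
(a) Fraction as HOCl = 1 / (1 + 0.6026) = 0.624.
(a) HOCl = 0.624 × 1.81 ppm = 1.129 ppm.

(b) Volume: 2040 m³ = 2,040,000 L.
(b) Available chlorine delivered: 10,400 g × 0.728 = 7571 g as Cl₂.
(b) Concentration rise: 7571 g / 2,040,000 L = 3.711 mg/L = 3.71 ppm.
(b) Final FC: 0.5 + 3.71 = 4.21 ppm.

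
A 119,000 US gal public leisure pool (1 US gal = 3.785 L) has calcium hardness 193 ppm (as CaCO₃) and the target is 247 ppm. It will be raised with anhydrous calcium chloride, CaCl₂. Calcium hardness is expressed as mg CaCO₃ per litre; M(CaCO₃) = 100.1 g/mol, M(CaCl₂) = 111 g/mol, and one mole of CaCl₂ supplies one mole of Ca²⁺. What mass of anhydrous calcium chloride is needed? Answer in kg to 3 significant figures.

27.0 kg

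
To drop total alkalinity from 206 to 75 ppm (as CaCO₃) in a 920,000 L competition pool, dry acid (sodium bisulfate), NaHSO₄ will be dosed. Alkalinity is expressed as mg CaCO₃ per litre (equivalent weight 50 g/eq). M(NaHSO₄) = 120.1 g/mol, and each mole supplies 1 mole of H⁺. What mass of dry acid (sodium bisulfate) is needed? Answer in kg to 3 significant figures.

289 kg

Alkalinity to neutralize: (206 − 75) = 131 mg/L as CaCO₃ × 920,000 L = 120,500 g as CaCO₃.
Equivalents of H⁺ required: 120,500 ÷ 50 g/eq = 2410 eq = 2410 mol NaHSO₄.
Mass of NaHSO₄: 2410 × 120.1 = 289,500 g.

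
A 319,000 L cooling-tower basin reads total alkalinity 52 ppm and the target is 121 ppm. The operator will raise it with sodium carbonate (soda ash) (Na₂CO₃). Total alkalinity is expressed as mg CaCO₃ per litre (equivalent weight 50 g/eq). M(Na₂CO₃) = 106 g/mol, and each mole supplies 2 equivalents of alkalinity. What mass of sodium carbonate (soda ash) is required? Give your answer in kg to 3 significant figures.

23.3 kg

Alkalinity to add: (121 − 52) = 69 mg/L as CaCO₃ × 319,000 L = 22,010 g as CaCO₃.
Equivalents: 22,010 g ÷ 50 g/eq = 440.2 eq.
Each mole of Na₂CO₃ supplies 2 eq, so 440.2 / 2 = 220.1 mol.
Mass: 220.1 mol × 106 g/mol = 23,330 g.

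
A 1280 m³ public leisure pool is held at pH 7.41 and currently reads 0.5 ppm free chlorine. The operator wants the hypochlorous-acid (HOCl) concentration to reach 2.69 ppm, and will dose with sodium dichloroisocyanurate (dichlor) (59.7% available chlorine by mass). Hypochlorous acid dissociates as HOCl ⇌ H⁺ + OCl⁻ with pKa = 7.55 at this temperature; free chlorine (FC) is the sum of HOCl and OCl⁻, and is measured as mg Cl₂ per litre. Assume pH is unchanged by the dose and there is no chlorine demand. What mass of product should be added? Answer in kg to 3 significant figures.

Volume: 1280 m³ = 1,280,000 L.
[OCl⁻]/[HOCl] = 10^(pH − pKa) = 10^(7.41 − 7.55) = 0.7244; fraction as HOCl = 1/(1 + 0.7244) = 0.5799.
Free chlorine required for 2.69 ppm HOCl: 2.69 / 0.5799 = 4.639 ppm.
FC to add: 4.639 − 0.5 = 4.139 mg/L as Cl₂.
Cl₂ equivalent: 4.139 mg/L × 1,280,000 L = 5298 g.
Product at 59.7% available Cl: 5298 / 0.597 = 8874 g.

8.87 kg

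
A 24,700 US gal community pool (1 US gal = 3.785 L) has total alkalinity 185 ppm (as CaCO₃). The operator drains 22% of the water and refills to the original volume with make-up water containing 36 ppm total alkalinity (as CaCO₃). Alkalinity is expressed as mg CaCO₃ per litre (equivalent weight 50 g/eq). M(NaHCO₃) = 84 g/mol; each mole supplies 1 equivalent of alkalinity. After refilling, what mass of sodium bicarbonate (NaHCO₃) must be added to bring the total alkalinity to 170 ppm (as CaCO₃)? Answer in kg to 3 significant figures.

2.79 kg

Volume: 24,700 US gal × 3.785 L/gal = 93,490 L.
After draining 22% and refilling: 185 × 0.78 + 36 × 0.22 = 152.22 ppm.
Deficit to target: 170 − 152.22 = 17.78 mg/L.
As CaCO₃: 17.78 mg/L × 93,490 L = 1662 g; ÷ 50 g/eq ÷ 1 = 33.24 mol NaHCO₃.
Mass: 33.24 × 84 = 2793 g.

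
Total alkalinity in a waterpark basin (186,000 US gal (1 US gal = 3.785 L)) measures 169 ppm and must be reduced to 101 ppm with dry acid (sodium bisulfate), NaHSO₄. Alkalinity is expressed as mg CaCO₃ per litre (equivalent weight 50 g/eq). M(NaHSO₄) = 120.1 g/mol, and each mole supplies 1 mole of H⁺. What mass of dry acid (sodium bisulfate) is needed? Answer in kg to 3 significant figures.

115 kg

Volume: 186,000 US gal × 3.785 L/gal = 704,010 L.
Alkalinity to neutralize: (169 − 101) = 68 mg/L as CaCO₃ × 704,010 L = 47,870 g as CaCO₃.
Equivalents of H⁺ required: 47,870 ÷ 50 g/eq = 957.5 eq = 957.5 mol NaHSO₄.
Mass of NaHSO₄: 957.5 × 120.1 = 115,000 g.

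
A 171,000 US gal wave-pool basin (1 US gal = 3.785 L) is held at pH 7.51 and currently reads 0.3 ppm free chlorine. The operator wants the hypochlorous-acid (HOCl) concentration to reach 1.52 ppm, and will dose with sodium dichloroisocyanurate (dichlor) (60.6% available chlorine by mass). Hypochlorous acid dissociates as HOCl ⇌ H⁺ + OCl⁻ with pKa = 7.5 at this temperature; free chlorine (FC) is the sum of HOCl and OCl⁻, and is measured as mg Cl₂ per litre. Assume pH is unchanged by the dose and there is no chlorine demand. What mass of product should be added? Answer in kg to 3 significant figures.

Volume: 171,000 US gal × 3.785 L/gal = 647,235 L.
[OCl⁻]/[HOCl] = 10^(pH − pKa) = 10^(7.51 − 7.5) = 1.023; fraction as HOCl = 1/(1 + 1.023) = 0.4942.
Free chlorine required for 1.52 ppm HOCl: 1.52 / 0.4942 = 3.075 ppm.
FC to add: 3.075 − 0.3 = 2.775 mg/L as Cl₂.
Cl₂ equivalent: 2.775 mg/L × 647,235 L = 1796 g.
Product at 60.6% available Cl: 1796 / 0.606 = 2964 g.

2.96 kg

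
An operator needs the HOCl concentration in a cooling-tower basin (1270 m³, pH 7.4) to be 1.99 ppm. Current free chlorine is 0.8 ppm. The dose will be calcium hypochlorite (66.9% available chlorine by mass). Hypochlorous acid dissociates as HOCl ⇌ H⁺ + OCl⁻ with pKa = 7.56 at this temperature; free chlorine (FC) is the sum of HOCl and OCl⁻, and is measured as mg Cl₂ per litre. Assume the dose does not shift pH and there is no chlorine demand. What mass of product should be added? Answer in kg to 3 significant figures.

4.87 kg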